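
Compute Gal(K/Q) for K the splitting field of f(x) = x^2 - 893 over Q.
Gal(K/Q) = Z/2Z (cyclic of order 2)

x^2 - 893 is irreducible over Q since 893 is not a rational square. The splitting field Q(sqrt(893)) has degree 2 over Q, and its unique nontrivial automorphism is sqrt(893) ↦ -sqrt(893). Hence Gal(Q(sqrt(893))/Q) = Z/2Z.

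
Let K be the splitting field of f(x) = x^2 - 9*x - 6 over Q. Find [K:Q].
[K:Q] = 2

The discriminant of x^2 + (-9)*x + (-6) is b^2 - 4c = 81 - (-24) = 105. Since 105 is not a perfect square in Q, the polynomial is irreducible over Q. Its two roots generate a degree-2 extension, so [K:Q] = 2.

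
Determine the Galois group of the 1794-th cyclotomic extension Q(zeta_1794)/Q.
|Gal(Q(zeta_1794)/Q)| = phi(1794) = 528; group ≅ (Z/1794Z)^* ≅ Z/2Z × Z/12Z × Z/22Z

The n-th cyclotomic polynomial Φ_1794(x) is the minimal polynomial of zeta_1794 over Q and has degree phi(1794) = 528. So Q(zeta_1794) is a degree-528 Galois extension with Galois group (Z/1794Z)^*. By CRT, (Z/1794Z)^* ≅ (Z/2Z)^* × (Z/3Z)^* × (Z/13Z)^* × (Z/23Z)^*. Each prime-power unit group is (Z/2Z)^* ≅ trivial group (order 1); (Z/3Z)^* ≅ Z/2Z; (Z/13Z)^* ≅ Z/12Z; (Z/23Z)^* ≅ Z/22Z. Hence Gal(Q(zeta_1794)/Q) ≅ Z/2Z × Z/12Z × Z/22Z.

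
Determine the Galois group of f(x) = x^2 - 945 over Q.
Gal(K/Q) = Z/2Z (cyclic of order 2)

x^2 - 945 is irreducible over Q since 945 is not a rational square. The splitting field Q(sqrt(945)) has degree 2 over Q, and its unique nontrivial automorphism is sqrt(945) ↦ -sqrt(945). Hence Gal(Q(sqrt(945))/Q) = Z/2Z.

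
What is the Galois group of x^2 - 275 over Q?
Gal(K/Q) = Z/2Z (cyclic of order 2)

x^2 - 275 is irreducible over Q since 275 is not a rational square. The splitting field Q(sqrt(275)) has degree 2 over Q, and its unique nontrivial automorphism is sqrt(275) ↦ -sqrt(275). Hence Gal(Q(sqrt(275))/Q) = Z/2Z.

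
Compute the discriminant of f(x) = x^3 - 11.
Δ = -3267

For a depressed cubic x^3 + p x + q the discriminant is Δ = -4 p^3 - 27 q^2 = -4*(0)^3 - 27*(-11)^2 = 0 - 3267 = -3267.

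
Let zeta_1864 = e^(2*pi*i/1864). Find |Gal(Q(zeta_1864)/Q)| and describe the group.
|Gal(Q(zeta_1864)/Q)| = phi(1864) = 928; group ≅ (Z/1864Z)^* ≅ Z/2Z × Z/2Z × Z/232Z

The n-th cyclotomic polynomial Φ_1864(x) is the minimal polynomial of zeta_1864 over Q and has degree phi(1864) = 928. So Q(zeta_1864) is a degree-928 Galois extension with Galois group (Z/1864Z)^*. By CRT, (Z/1864Z)^* ≅ (Z/8Z)^* × (Z/233Z)^*. Each prime-power unit group is (Z/8Z)^* ≅ Z/2Z × Z/2Z; (Z/233Z)^* ≅ Z/232Z. Hence Gal(Q(zeta_1864)/Q) ≅ Z/2Z × Z/2Z × Z/232Z.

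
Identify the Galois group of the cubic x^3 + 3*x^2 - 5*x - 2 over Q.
Gal(K/Q) = S_3 (symmetric group of order 6)

Compute the discriminant of x^3 + (3)*x^2 + (-5)*x + (-2): Δ = 1373. Since Δ is not a rational square, the Galois group is not contained in A_3; it must be the full S_3 (irreducibility of the cubic rules out anything smaller).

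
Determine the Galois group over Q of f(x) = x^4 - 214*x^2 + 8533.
Gal(K/Q) = V_4 (Klein four-group, Z/2Z × Z/2Z)

f factors as (x^2 - 161)(x^2 - 53), so the splitting field is K = Q(sqrt(161), sqrt(53)). The elements 161, 53, 8533 are all non-squares in Q, so sqrt(161) and sqrt(53) generate independent quadratic extensions. Thus [K:Q] = 4 and Gal(K/Q) is generated by the two order-2 automorphisms sqrt(161) ↦ -sqrt(161) and sqrt(53) ↦ -sqrt(53), giving V_4.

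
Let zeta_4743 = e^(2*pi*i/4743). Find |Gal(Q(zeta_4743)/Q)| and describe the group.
|Gal(Q(zeta_4743)/Q)| = phi(4743) = 2880; group ≅ (Z/4743Z)^* ≅ Z/6Z × Z/16Z × Z/30Z

The n-th cyclotomic polynomial Φ_4743(x) is the minimal polynomial of zeta_4743 over Q and has degree phi(4743) = 2880. So Q(zeta_4743) is a degree-2880 Galois extension with Galois group (Z/4743Z)^*. By CRT, (Z/4743Z)^* ≅ (Z/9Z)^* × (Z/17Z)^* × (Z/31Z)^*. Each prime-power unit group is (Z/9Z)^* ≅ Z/6Z; (Z/17Z)^* ≅ Z/16Z; (Z/31Z)^* ≅ Z/30Z. Hence Gal(Q(zeta_4743)/Q) ≅ Z/6Z × Z/16Z × Z/30Z.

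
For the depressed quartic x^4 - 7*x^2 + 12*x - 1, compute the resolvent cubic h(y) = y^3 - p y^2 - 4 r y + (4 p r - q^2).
h(y) = y^3 + 7*y^2 + 4*y - 116

Identify coefficients: p = -7, q = 12, r = -1.
Plug into h(y) = y^3 - p y^2 - 4 r y + (4 p r - q^2):
  h(y) = y^3 - (-7) y^2 - 4*(-1) y + (4*(-7)*(-1) - (12)^2)
       = y^3 + (7) y^2 + (4) y + (-116).
Simplifying: h(y) = y^3 + 7*y^2 + 4*y - 116.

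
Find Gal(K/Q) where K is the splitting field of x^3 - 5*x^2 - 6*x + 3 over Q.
Gal(K/Q) = S_3 (symmetric group of order 6)

Compute the discriminant of x^3 + (-5)*x^2 + (-6)*x + (3): Δ = 4641. Since Δ is not a rational square, the Galois group is not contained in A_3; it must be the full S_3 (irreducibility of the cubic rules out anything smaller).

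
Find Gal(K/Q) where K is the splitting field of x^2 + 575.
Gal(K/Q) = Z/2Z (cyclic of order 2)

x^2 + 575 is irreducible over Q since -575 is not a rational square. The splitting field Q(sqrt(-575)) has degree 2 over Q, and its unique nontrivial automorphism is sqrt(-575) ↦ -sqrt(-575). Hence Gal(Q(sqrt(-575))/Q) = Z/2Z.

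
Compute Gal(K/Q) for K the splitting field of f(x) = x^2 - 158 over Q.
Gal(K/Q) = Z/2Z (cyclic of order 2)

x^2 - 158 is irreducible over Q since 158 is not a rational square. The splitting field Q(sqrt(158)) has degree 2 over Q, and its unique nontrivial automorphism is sqrt(158) ↦ -sqrt(158). Hence Gal(Q(sqrt(158))/Q) = Z/2Z.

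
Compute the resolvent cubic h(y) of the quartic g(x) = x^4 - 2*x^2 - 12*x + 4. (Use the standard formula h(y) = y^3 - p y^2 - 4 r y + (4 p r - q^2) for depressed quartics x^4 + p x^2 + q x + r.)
h(y) = y^3 + 2*y^2 - 16*y - 176

Identify coefficients: p = -2, q = -12, r = 4.
Plug into h(y) = y^3 - p y^2 - 4 r y + (4 p r - q^2):
  h(y) = y^3 - (-2) y^2 - 4*(4) y + (4*(-2)*(4) - (-12)^2)
       = y^3 + (2) y^2 + (-16) y + (-176).
Simplifying: h(y) = y^3 + 2*y^2 - 16*y - 176.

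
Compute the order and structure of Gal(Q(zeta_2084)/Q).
|Gal(Q(zeta_2084)/Q)| = phi(2084) = 1040; group ≅ (Z/2084Z)^* ≅ Z/2Z × Z/520Z

The n-th cyclotomic polynomial Φ_2084(x) is the minimal polynomial of zeta_2084 over Q and has degree phi(2084) = 1040. So Q(zeta_2084) is a degree-1040 Galois extension with Galois group (Z/2084Z)^*. By CRT, (Z/2084Z)^* ≅ (Z/4Z)^* × (Z/521Z)^*. Each prime-power unit group is (Z/4Z)^* ≅ Z/2Z; (Z/521Z)^* ≅ Z/520Z. Hence Gal(Q(zeta_2084)/Q) ≅ Z/2Z × Z/520Z.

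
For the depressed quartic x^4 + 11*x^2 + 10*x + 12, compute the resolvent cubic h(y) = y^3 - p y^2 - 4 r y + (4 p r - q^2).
h(y) = y^3 - 11*y^2 - 48*y + 428

Identify coefficients: p = 11, q = 10, r = 12.
Plug into h(y) = y^3 - p y^2 - 4 r y + (4 p r - q^2):
  h(y) = y^3 - (11) y^2 - 4*(12) y + (4*(11)*(12) - (10)^2)
       = y^3 + (-11) y^2 + (-48) y + (428).
Simplifying: h(y) = y^3 - 11*y^2 - 48*y + 428.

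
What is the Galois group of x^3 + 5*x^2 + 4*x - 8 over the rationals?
Gal(K/Q) = S_3 (symmetric group of order 6)

Compute the discriminant of x^3 + (5)*x^2 + (4)*x + (-8): Δ = -464. Since Δ is not a rational square, the Galois group is not contained in A_3; it must be the full S_3 (irreducibility of the cubic rules out anything smaller).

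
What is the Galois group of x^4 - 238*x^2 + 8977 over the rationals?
Gal(K/Q) = V_4 (Klein four-group, Z/2Z × Z/2Z)

f factors as (x^2 - 47)(x^2 - 191), so the splitting field is K = Q(sqrt(47), sqrt(191)). The elements 47, 191, 8977 are all non-squares in Q, so sqrt(47) and sqrt(191) generate independent quadratic extensions. Thus [K:Q] = 4 and Gal(K/Q) is generated by the two order-2 automorphisms sqrt(47) ↦ -sqrt(47) and sqrt(191) ↦ -sqrt(191), giving V_4.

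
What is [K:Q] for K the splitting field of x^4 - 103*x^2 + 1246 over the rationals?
[K:Q] = 4

f factors as (x^2 - 14)(x^2 - 89); the splitting field is K = Q(sqrt(14), sqrt(89)). Since 14, 89, and 1246 are all non-squares in Q, the three subfields Q(sqrt(14)), Q(sqrt(89)), Q(sqrt(1246)) are distinct degree-2 extensions, so [K:Q] = 4 (Klein four Galois group).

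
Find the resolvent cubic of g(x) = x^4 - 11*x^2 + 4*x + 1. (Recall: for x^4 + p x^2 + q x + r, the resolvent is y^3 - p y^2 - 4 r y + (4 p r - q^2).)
h(y) = y^3 + 11*y^2 - 4*y - 60

Identify coefficients: p = -11, q = 4, r = 1.
Plug into h(y) = y^3 - p y^2 - 4 r y + (4 p r - q^2):
  h(y) = y^3 - (-11) y^2 - 4*(1) y + (4*(-11)*(1) - (4)^2)
       = y^3 + (11) y^2 + (-4) y + (-60).
Simplifying: h(y) = y^3 + 11*y^2 - 4*y - 60.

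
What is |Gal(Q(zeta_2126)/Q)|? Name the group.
|Gal(Q(zeta_2126)/Q)| = phi(2126) = 1062; group ≅ (Z/2126Z)^* ≅ Z/1062Z

The n-th cyclotomic polynomial Φ_2126(x) is the minimal polynomial of zeta_2126 over Q and has degree phi(2126) = 1062. So Q(zeta_2126) is a degree-1062 Galois extension with Galois group (Z/2126Z)^*. By CRT, (Z/2126Z)^* ≅ (Z/2Z)^* × (Z/1063Z)^*. Each prime-power unit group is (Z/2Z)^* ≅ trivial group (order 1); (Z/1063Z)^* ≅ Z/1062Z. Hence Gal(Q(zeta_2126)/Q) ≅ Z/1062Z.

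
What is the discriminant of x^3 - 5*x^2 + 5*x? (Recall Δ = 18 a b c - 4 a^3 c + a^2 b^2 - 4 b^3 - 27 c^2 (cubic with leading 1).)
Δ = 125

For x^3 + a x^2 + b x + c the discriminant is Δ = 18 a b c - 4 a^3 c + a^2 b^2 - 4 b^3 - 27 c^2.
Plug a = -5, b = 5, c = 0:
  18*(-5)*(5)*(0) - 4*(-5)^3*(0) + (-5)^2*(5)^2 - 4*(5)^3 - 27*(0)^2
  = 0 + (0) + 625 + (-500) + (0)
  = 125.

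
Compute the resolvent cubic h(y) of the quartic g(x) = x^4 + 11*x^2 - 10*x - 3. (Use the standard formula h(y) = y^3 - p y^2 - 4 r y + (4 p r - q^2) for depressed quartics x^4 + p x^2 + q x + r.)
h(y) = y^3 - 11*y^2 + 12*y - 232

Identify coefficients: p = 11, q = -10, r = -3.
Plug into h(y) = y^3 - p y^2 - 4 r y + (4 p r - q^2):
  h(y) = y^3 - (11) y^2 - 4*(-3) y + (4*(11)*(-3) - (-10)^2)
       = y^3 + (-11) y^2 + (12) y + (-232).
Simplifying: h(y) = y^3 - 11*y^2 + 12*y - 232.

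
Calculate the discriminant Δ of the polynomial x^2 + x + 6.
Δ = -23

For a quadratic a x^2 + b x + c the discriminant is Δ = b^2 - 4ac = (1)^2 - 4*(1)*(6) = 1 - (24) = -23.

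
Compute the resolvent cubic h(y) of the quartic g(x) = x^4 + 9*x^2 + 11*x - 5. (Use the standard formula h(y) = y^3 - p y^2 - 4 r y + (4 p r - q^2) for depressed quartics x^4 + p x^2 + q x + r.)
h(y) = y^3 - 9*y^2 + 20*y - 301

Identify coefficients: p = 9, q = 11, r = -5.
Plug into h(y) = y^3 - p y^2 - 4 r y + (4 p r - q^2):
  h(y) = y^3 - (9) y^2 - 4*(-5) y + (4*(9)*(-5) - (11)^2)
       = y^3 + (-9) y^2 + (20) y + (-301).
Simplifying: h(y) = y^3 - 9*y^2 + 20*y - 301.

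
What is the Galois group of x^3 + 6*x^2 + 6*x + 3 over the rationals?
Gal(K/Q) = S_3 (symmetric group of order 6)

Compute the discriminant of x^3 + (6)*x^2 + (6)*x + (3): Δ = -459. Since Δ is not a rational square, the Galois group is not contained in A_3; it must be the full S_3 (irreducibility of the cubic rules out anything smaller).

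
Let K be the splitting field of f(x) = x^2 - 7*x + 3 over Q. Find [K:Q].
[K:Q] = 2

The discriminant of x^2 + (-7)*x + (3) is b^2 - 4c = 49 - (12) = 37. Since 37 is not a perfect square in Q, the polynomial is irreducible over Q. Its two roots generate a degree-2 extension, so [K:Q] = 2.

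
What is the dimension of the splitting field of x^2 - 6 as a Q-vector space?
[K:Q] = 2

The polynomial x^2 - 6 is irreducible over Q since 6 is not a perfect square. Its splitting field is Q(sqrt(6)), which has degree 2 over Q.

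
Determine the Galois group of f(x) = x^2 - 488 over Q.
Gal(K/Q) = Z/2Z (cyclic of order 2)

x^2 - 488 is irreducible over Q since 488 is not a rational square. The splitting field Q(sqrt(488)) has degree 2 over Q, and its unique nontrivial automorphism is sqrt(488) ↦ -sqrt(488). Hence Gal(Q(sqrt(488))/Q) = Z/2Z.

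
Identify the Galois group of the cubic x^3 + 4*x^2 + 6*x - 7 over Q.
Gal(K/Q) = S_3 (symmetric group of order 6)

Compute the discriminant of x^3 + (4)*x^2 + (6)*x + (-7): Δ = -2843. Since Δ is not a rational square, the Galois group is not contained in A_3; it must be the full S_3 (irreducibility of the cubic rules out anything smaller).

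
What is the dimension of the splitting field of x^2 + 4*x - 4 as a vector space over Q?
[K:Q] = 2

The discriminant of x^2 + (4)*x + (-4) is b^2 - 4c = 16 - (-16) = 32. Since 32 is not a perfect square in Q, the polynomial is irreducible over Q. Its two roots generate a degree-2 extension, so [K:Q] = 2.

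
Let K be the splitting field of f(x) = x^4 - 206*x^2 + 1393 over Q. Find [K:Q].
[K:Q] = 4

f factors as (x^2 - 199)(x^2 - 7); the splitting field is K = Q(sqrt(199), sqrt(7)). Since 199, 7, and 1393 are all non-squares in Q, the three subfields Q(sqrt(199)), Q(sqrt(7)), Q(sqrt(1393)) are distinct degree-2 extensions, so [K:Q] = 4 (Klein four Galois group).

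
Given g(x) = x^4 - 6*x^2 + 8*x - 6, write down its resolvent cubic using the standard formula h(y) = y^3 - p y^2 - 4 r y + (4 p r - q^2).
h(y) = y^3 + 6*y^2 + 24*y + 80

Identify coefficients: p = -6, q = 8, r = -6.
Plug into h(y) = y^3 - p y^2 - 4 r y + (4 p r - q^2):
  h(y) = y^3 - (-6) y^2 - 4*(-6) y + (4*(-6)*(-6) - (8)^2)
       = y^3 + (6) y^2 + (24) y + (80).
Simplifying: h(y) = y^3 + 6*y^2 + 24*y + 80.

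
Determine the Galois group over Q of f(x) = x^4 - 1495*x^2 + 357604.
Gal(K/Q) = Z/2Z (cyclic of order 2)

f factors as (x^2 - 1196)(x^2 - 299), so the splitting field is K = Q(sqrt(1196), sqrt(299)). The squarefree part of 1196 is 299 and the squarefree part of 299 is also 299, so sqrt(1196) and sqrt(299) are both rational multiples of sqrt(299). Hence Q(sqrt(1196)) = Q(sqrt(299)) = Q(sqrt(299)), and the splitting field collapses to a single degree-2 extension with Galois group Z/2Z.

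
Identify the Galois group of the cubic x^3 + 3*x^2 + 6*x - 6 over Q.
Gal(K/Q) = S_3 (symmetric group of order 6)

Compute the discriminant of x^3 + (3)*x^2 + (6)*x + (-6): Δ = -2808. Since Δ is not a rational square, the Galois group is not contained in A_3; it must be the full S_3 (irreducibility of the cubic rules out anything smaller).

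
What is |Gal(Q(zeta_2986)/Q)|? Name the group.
|Gal(Q(zeta_2986)/Q)| = phi(2986) = 1492; group ≅ (Z/2986Z)^* ≅ Z/1492Z

The n-th cyclotomic polynomial Φ_2986(x) is the minimal polynomial of zeta_2986 over Q and has degree phi(2986) = 1492. So Q(zeta_2986) is a degree-1492 Galois extension with Galois group (Z/2986Z)^*. By CRT, (Z/2986Z)^* ≅ (Z/2Z)^* × (Z/1493Z)^*. Each prime-power unit group is (Z/2Z)^* ≅ trivial group (order 1); (Z/1493Z)^* ≅ Z/1492Z. Hence Gal(Q(zeta_2986)/Q) ≅ Z/1492Z.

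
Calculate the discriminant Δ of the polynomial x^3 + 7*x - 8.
Δ = -3100

For a depressed cubic x^3 + p x + q the discriminant is Δ = -4 p^3 - 27 q^2 = -4*(7)^3 - 27*(-8)^2 = -1372 - 1728 = -3100.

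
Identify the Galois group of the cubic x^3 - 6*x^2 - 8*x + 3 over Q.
Gal(K/Q) = S_3 (symmetric group of order 6)

Compute the discriminant of x^3 + (-6)*x^2 + (-8)*x + (3): Δ = 9293. Since Δ is not a rational square, the Galois group is not contained in A_3; it must be the full S_3 (irreducibility of the cubic rules out anything smaller).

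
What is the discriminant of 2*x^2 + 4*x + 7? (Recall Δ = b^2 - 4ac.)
Δ = -40

For a quadratic a x^2 + b x + c the discriminant is Δ = b^2 - 4ac = (4)^2 - 4*(2)*(7) = 16 - (56) = -40.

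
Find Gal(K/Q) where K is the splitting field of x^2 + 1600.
Gal(K/Q) = Z/2Z (cyclic of order 2)

x^2 + 1600 is irreducible over Q since -1600 is not a rational square. The splitting field Q(sqrt(-1600)) has degree 2 over Q, and its unique nontrivial automorphism is sqrt(-1600) ↦ -sqrt(-1600). Hence Gal(Q(sqrt(-1600))/Q) = Z/2Z.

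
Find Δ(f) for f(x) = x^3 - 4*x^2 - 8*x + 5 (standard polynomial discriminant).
Δ = 6557

For x^3 + a x^2 + b x + c the discriminant is Δ = 18 a b c - 4 a^3 c + a^2 b^2 - 4 b^3 - 27 c^2.
Plug a = -4, b = -8, c = 5:
  18*(-4)*(-8)*(5) - 4*(-4)^3*(5) + (-4)^2*(-8)^2 - 4*(-8)^3 - 27*(5)^2
  = 2880 + (1280) + 1024 + (2048) + (-675)
  = 6557.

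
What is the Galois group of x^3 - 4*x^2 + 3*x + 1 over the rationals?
Gal(K/Q) = A_3 (cyclic of order 3)

Compute the discriminant of x^3 + (-4)*x^2 + (3)*x + (1): Δ = 49. Since Δ is a perfect square (Δ = 7^2), the Galois group is contained in A_3. Irreducibility forces the group to be transitive on three roots, so Gal = A_3.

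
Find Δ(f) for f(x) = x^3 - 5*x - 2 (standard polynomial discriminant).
Δ = 392

For a depressed cubic x^3 + p x + q the discriminant is Δ = -4 p^3 - 27 q^2 = -4*(-5)^3 - 27*(-2)^2 = 500 - 108 = 392.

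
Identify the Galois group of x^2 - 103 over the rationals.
Gal(K/Q) = Z/2Z (cyclic of order 2)

x^2 - 103 is irreducible over Q since 103 is not a rational square. The splitting field Q(sqrt(103)) has degree 2 over Q, and its unique nontrivial automorphism is sqrt(103) ↦ -sqrt(103). Hence Gal(Q(sqrt(103))/Q) = Z/2Z.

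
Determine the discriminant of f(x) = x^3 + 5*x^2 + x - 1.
Δ = 404

For x^3 + a x^2 + b x + c the discriminant is Δ = 18 a b c - 4 a^3 c + a^2 b^2 - 4 b^3 - 27 c^2.
Plug a = 5, b = 1, c = -1:
  18*(5)*(1)*(-1) - 4*(5)^3*(-1) + (5)^2*(1)^2 - 4*(1)^3 - 27*(-1)^2
  = -90 + (500) + 25 + (-4) + (-27)
  = 404.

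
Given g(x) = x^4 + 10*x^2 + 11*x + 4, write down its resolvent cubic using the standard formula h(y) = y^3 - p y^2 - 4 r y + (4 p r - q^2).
h(y) = y^3 - 10*y^2 - 16*y + 39

Identify coefficients: p = 10, q = 11, r = 4.
Plug into h(y) = y^3 - p y^2 - 4 r y + (4 p r - q^2):
  h(y) = y^3 - (10) y^2 - 4*(4) y + (4*(10)*(4) - (11)^2)
       = y^3 + (-10) y^2 + (-16) y + (39).
Simplifying: h(y) = y^3 - 10*y^2 - 16*y + 39.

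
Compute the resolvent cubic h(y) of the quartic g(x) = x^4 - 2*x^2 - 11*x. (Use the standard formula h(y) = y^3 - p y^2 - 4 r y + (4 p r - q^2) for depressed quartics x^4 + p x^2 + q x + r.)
h(y) = y^3 + 2*y^2 - 121

Identify coefficients: p = -2, q = -11, r = 0.
Plug into h(y) = y^3 - p y^2 - 4 r y + (4 p r - q^2):
  h(y) = y^3 - (-2) y^2 - 4*(0) y + (4*(-2)*(0) - (-11)^2)
       = y^3 + (2) y^2 + (0) y + (-121).
Simplifying: h(y) = y^3 + 2*y^2 - 121.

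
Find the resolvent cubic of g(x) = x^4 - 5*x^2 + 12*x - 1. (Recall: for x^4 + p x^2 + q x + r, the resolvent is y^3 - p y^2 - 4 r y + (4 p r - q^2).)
h(y) = y^3 + 5*y^2 + 4*y - 124

Identify coefficients: p = -5, q = 12, r = -1.
Plug into h(y) = y^3 - p y^2 - 4 r y + (4 p r - q^2):
  h(y) = y^3 - (-5) y^2 - 4*(-1) y + (4*(-5)*(-1) - (12)^2)
       = y^3 + (5) y^2 + (4) y + (-124).
Simplifying: h(y) = y^3 + 5*y^2 + 4*y - 124.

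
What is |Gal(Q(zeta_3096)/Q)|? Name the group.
|Gal(Q(zeta_3096)/Q)| = phi(3096) = 1008; group ≅ (Z/3096Z)^* ≅ Z/2Z × Z/2Z × Z/6Z × Z/42Z

The n-th cyclotomic polynomial Φ_3096(x) is the minimal polynomial of zeta_3096 over Q and has degree phi(3096) = 1008. So Q(zeta_3096) is a degree-1008 Galois extension with Galois group (Z/3096Z)^*. By CRT, (Z/3096Z)^* ≅ (Z/8Z)^* × (Z/9Z)^* × (Z/43Z)^*. Each prime-power unit group is (Z/8Z)^* ≅ Z/2Z × Z/2Z; (Z/9Z)^* ≅ Z/6Z; (Z/43Z)^* ≅ Z/42Z. Hence Gal(Q(zeta_3096)/Q) ≅ Z/2Z × Z/2Z × Z/6Z × Z/42Z.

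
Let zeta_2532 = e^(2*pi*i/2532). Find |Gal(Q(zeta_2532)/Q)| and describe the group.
|Gal(Q(zeta_2532)/Q)| = phi(2532) = 840; group ≅ (Z/2532Z)^* ≅ Z/2Z × Z/2Z × Z/210Z

The n-th cyclotomic polynomial Φ_2532(x) is the minimal polynomial of zeta_2532 over Q and has degree phi(2532) = 840. So Q(zeta_2532) is a degree-840 Galois extension with Galois group (Z/2532Z)^*. By CRT, (Z/2532Z)^* ≅ (Z/4Z)^* × (Z/3Z)^* × (Z/211Z)^*. Each prime-power unit group is (Z/4Z)^* ≅ Z/2Z; (Z/3Z)^* ≅ Z/2Z; (Z/211Z)^* ≅ Z/210Z. Hence Gal(Q(zeta_2532)/Q) ≅ Z/2Z × Z/2Z × Z/210Z.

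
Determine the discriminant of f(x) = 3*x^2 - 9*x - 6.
Δ = 153

For a quadratic a x^2 + b x + c the discriminant is Δ = b^2 - 4ac = (-9)^2 - 4*(3)*(-6) = 81 - (-72) = 153.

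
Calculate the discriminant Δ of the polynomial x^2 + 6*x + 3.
Δ = 24

For a quadratic a x^2 + b x + c the discriminant is Δ = b^2 - 4ac = (6)^2 - 4*(1)*(3) = 36 - (12) = 24.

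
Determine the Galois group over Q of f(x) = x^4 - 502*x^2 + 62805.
Gal(K/Q) = V_4 (Klein four-group, Z/2Z × Z/2Z)

f factors as (x^2 - 237)(x^2 - 265), so the splitting field is K = Q(sqrt(237), sqrt(265)). The elements 237, 265, 62805 are all non-squares in Q, so sqrt(237) and sqrt(265) generate independent quadratic extensions. Thus [K:Q] = 4 and Gal(K/Q) is generated by the two order-2 automorphisms sqrt(237) ↦ -sqrt(237) and sqrt(265) ↦ -sqrt(265), giving V_4.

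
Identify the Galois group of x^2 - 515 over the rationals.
Gal(K/Q) = Z/2Z (cyclic of order 2)

x^2 - 515 is irreducible over Q since 515 is not a rational square. The splitting field Q(sqrt(515)) has degree 2 over Q, and its unique nontrivial automorphism is sqrt(515) ↦ -sqrt(515). Hence Gal(Q(sqrt(515))/Q) = Z/2Z.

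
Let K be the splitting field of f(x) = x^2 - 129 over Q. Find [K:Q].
[K:Q] = 2

The polynomial x^2 - 129 is irreducible over Q since 129 is not a perfect square. Its splitting field is Q(sqrt(129)), which has degree 2 over Q.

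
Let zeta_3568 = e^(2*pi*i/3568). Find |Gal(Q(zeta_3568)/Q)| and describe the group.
|Gal(Q(zeta_3568)/Q)| = phi(3568) = 1776; group ≅ (Z/3568Z)^* ≅ Z/2Z × Z/4Z × Z/222Z

The n-th cyclotomic polynomial Φ_3568(x) is the minimal polynomial of zeta_3568 over Q and has degree phi(3568) = 1776. So Q(zeta_3568) is a degree-1776 Galois extension with Galois group (Z/3568Z)^*. By CRT, (Z/3568Z)^* ≅ (Z/16Z)^* × (Z/223Z)^*. Each prime-power unit group is (Z/16Z)^* ≅ Z/2Z × Z/4Z; (Z/223Z)^* ≅ Z/222Z. Hence Gal(Q(zeta_3568)/Q) ≅ Z/2Z × Z/4Z × Z/222Z.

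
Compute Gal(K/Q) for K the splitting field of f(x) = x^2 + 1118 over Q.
Gal(K/Q) = Z/2Z (cyclic of order 2)

x^2 + 1118 is irreducible over Q since -1118 is not a rational square. The splitting field Q(sqrt(-1118)) has degree 2 over Q, and its unique nontrivial automorphism is sqrt(-1118) ↦ -sqrt(-1118). Hence Gal(Q(sqrt(-1118))/Q) = Z/2Z.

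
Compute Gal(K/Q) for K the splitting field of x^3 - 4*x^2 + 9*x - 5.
Gal(K/Q) = S_3 (symmetric group of order 6)

Compute the discriminant of x^3 + (-4)*x^2 + (9)*x + (-5): Δ = -335. Since Δ is not a rational square, the Galois group is not contained in A_3; it must be the full S_3 (irreducibility of the cubic rules out anything smaller).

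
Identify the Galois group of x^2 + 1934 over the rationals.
Gal(K/Q) = Z/2Z (cyclic of order 2)

x^2 + 1934 is irreducible over Q since -1934 is not a rational square. The splitting field Q(sqrt(-1934)) has degree 2 over Q, and its unique nontrivial automorphism is sqrt(-1934) ↦ -sqrt(-1934). Hence Gal(Q(sqrt(-1934))/Q) = Z/2Z.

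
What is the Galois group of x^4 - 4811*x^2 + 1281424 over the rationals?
Gal(K/Q) = Z/2Z (cyclic of order 2)

f factors as (x^2 - 4528)(x^2 - 283), so the splitting field is K = Q(sqrt(4528), sqrt(283)). The squarefree part of 4528 is 283 and the squarefree part of 283 is also 283, so sqrt(4528) and sqrt(283) are both rational multiples of sqrt(283). Hence Q(sqrt(4528)) = Q(sqrt(283)) = Q(sqrt(283)), and the splitting field collapses to a single degree-2 extension with Galois group Z/2Z.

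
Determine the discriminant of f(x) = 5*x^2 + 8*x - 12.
Δ = 304

For a quadratic a x^2 + b x + c the discriminant is Δ = b^2 - 4ac = (8)^2 - 4*(5)*(-12) = 64 - (-240) = 304.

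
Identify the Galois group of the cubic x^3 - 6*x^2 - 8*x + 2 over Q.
Gal(K/Q) = S_3 (symmetric group of order 6)

Compute the discriminant of x^3 + (-6)*x^2 + (-8)*x + (2): Δ = 7700. Since Δ is not a rational square, the Galois group is not contained in A_3; it must be the full S_3 (irreducibility of the cubic rules out anything smaller).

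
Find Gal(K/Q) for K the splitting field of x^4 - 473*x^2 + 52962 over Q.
Gal(K/Q) = V_4 (Klein four-group, Z/2Z × Z/2Z)

f factors as (x^2 - 291)(x^2 - 182), so the splitting field is K = Q(sqrt(291), sqrt(182)). The elements 291, 182, 52962 are all non-squares in Q, so sqrt(291) and sqrt(182) generate independent quadratic extensions. Thus [K:Q] = 4 and Gal(K/Q) is generated by the two order-2 automorphisms sqrt(291) ↦ -sqrt(291) and sqrt(182) ↦ -sqrt(182), giving V_4.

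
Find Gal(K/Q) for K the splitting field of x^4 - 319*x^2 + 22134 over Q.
Gal(K/Q) = V_4 (Klein four-group, Z/2Z × Z/2Z)

f factors as (x^2 - 217)(x^2 - 102), so the splitting field is K = Q(sqrt(217), sqrt(102)). The elements 217, 102, 22134 are all non-squares in Q, so sqrt(217) and sqrt(102) generate independent quadratic extensions. Thus [K:Q] = 4 and Gal(K/Q) is generated by the two order-2 automorphisms sqrt(217) ↦ -sqrt(217) and sqrt(102) ↦ -sqrt(102), giving V_4.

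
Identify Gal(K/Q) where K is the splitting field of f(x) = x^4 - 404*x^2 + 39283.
Gal(K/Q) = V_4 (Klein four-group, Z/2Z × Z/2Z)

f factors as (x^2 - 163)(x^2 - 241), so the splitting field is K = Q(sqrt(163), sqrt(241)). The elements 163, 241, 39283 are all non-squares in Q, so sqrt(163) and sqrt(241) generate independent quadratic extensions. Thus [K:Q] = 4 and Gal(K/Q) is generated by the two order-2 automorphisms sqrt(163) ↦ -sqrt(163) and sqrt(241) ↦ -sqrt(241), giving V_4.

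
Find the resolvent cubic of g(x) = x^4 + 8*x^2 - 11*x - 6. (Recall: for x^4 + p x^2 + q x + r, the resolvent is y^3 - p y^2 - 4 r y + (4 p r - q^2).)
h(y) = y^3 - 8*y^2 + 24*y - 313

Identify coefficients: p = 8, q = -11, r = -6.
Plug into h(y) = y^3 - p y^2 - 4 r y + (4 p r - q^2):
  h(y) = y^3 - (8) y^2 - 4*(-6) y + (4*(8)*(-6) - (-11)^2)
       = y^3 + (-8) y^2 + (24) y + (-313).
Simplifying: h(y) = y^3 - 8*y^2 + 24*y - 313.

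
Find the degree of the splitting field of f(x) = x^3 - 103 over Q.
[K:Q] = 6

x^3 - 103 has one real root r = 103^(1/3) and two complex roots r*zeta_3, r*zeta_3^2 where zeta_3 = e^(2*pi*i/3). The splitting field is Q(r, zeta_3). [Q(r):Q] = 3 and [Q(zeta_3):Q] = 2 with gcd = 1, so [Q(r, zeta_3):Q] = 3 * 2 = 6.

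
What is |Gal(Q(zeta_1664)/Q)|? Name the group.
|Gal(Q(zeta_1664)/Q)| = phi(1664) = 768; group ≅ (Z/1664Z)^* ≅ Z/2Z × Z/12Z × Z/32Z

The n-th cyclotomic polynomial Φ_1664(x) is the minimal polynomial of zeta_1664 over Q and has degree phi(1664) = 768. So Q(zeta_1664) is a degree-768 Galois extension with Galois group (Z/1664Z)^*. By CRT, (Z/1664Z)^* ≅ (Z/128Z)^* × (Z/13Z)^*. Each prime-power unit group is (Z/128Z)^* ≅ Z/2Z × Z/32Z; (Z/13Z)^* ≅ Z/12Z. Hence Gal(Q(zeta_1664)/Q) ≅ Z/2Z × Z/12Z × Z/32Z.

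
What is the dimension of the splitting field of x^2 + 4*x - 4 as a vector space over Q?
[K:Q] = 2

The discriminant of x^2 + (4)*x + (-4) is b^2 - 4c = 16 - (-16) = 32. Since 32 is not a perfect square in Q, the polynomial is irreducible over Q. Its two roots generate a degree-2 extension, so [K:Q] = 2.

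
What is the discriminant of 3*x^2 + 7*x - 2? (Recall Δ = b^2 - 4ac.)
Δ = 73

For a quadratic a x^2 + b x + c the discriminant is Δ = b^2 - 4ac = (7)^2 - 4*(3)*(-2) = 49 - (-24) = 73.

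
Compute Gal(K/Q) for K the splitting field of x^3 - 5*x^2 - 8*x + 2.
Gal(K/Q) = S_3 (symmetric group of order 6)

Compute the discriminant of x^3 + (-5)*x^2 + (-8)*x + (2): Δ = 5980. Since Δ is not a rational square, the Galois group is not contained in A_3; it must be the full S_3 (irreducibility of the cubic rules out anything smaller).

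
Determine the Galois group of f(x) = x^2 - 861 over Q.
Gal(K/Q) = Z/2Z (cyclic of order 2)

x^2 - 861 is irreducible over Q since 861 is not a rational square. The splitting field Q(sqrt(861)) has degree 2 over Q, and its unique nontrivial automorphism is sqrt(861) ↦ -sqrt(861). Hence Gal(Q(sqrt(861))/Q) = Z/2Z.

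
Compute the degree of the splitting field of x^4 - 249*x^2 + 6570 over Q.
[K:Q] = 4

f factors as (x^2 - 219)(x^2 - 30); the splitting field is K = Q(sqrt(219), sqrt(30)). Since 219, 30, and 6570 are all non-squares in Q, the three subfields Q(sqrt(219)), Q(sqrt(30)), Q(sqrt(6570)) are distinct degree-2 extensions, so [K:Q] = 4 (Klein four Galois group).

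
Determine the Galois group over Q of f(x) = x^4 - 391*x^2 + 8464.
Gal(K/Q) = Z/2Z (cyclic of order 2)

f factors as (x^2 - 23)(x^2 - 368), so the splitting field is K = Q(sqrt(23), sqrt(368)). The squarefree part of 23 is 23 and the squarefree part of 368 is also 23, so sqrt(23) and sqrt(368) are both rational multiples of sqrt(23). Hence Q(sqrt(23)) = Q(sqrt(368)) = Q(sqrt(23)), and the splitting field collapses to a single degree-2 extension with Galois group Z/2Z.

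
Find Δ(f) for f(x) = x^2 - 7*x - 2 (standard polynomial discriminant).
Δ = 57

For a quadratic a x^2 + b x + c the discriminant is Δ = b^2 - 4ac = (-7)^2 - 4*(1)*(-2) = 49 - (-8) = 57.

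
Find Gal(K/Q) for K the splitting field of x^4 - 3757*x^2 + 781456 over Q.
Gal(K/Q) = Z/2Z (cyclic of order 2)

f factors as (x^2 - 3536)(x^2 - 221), so the splitting field is K = Q(sqrt(3536), sqrt(221)). The squarefree part of 3536 is 221 and the squarefree part of 221 is also 221, so sqrt(3536) and sqrt(221) are both rational multiples of sqrt(221). Hence Q(sqrt(3536)) = Q(sqrt(221)) = Q(sqrt(221)), and the splitting field collapses to a single degree-2 extension with Galois group Z/2Z.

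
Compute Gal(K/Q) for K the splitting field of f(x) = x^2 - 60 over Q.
Gal(K/Q) = Z/2Z (cyclic of order 2)

x^2 - 60 is irreducible over Q since 60 is not a rational square. The splitting field Q(sqrt(60)) has degree 2 over Q, and its unique nontrivial automorphism is sqrt(60) ↦ -sqrt(60). Hence Gal(Q(sqrt(60))/Q) = Z/2Z.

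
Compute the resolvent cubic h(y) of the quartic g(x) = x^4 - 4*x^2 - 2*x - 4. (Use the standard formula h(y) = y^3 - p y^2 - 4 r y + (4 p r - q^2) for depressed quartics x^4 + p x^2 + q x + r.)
h(y) = y^3 + 4*y^2 + 16*y + 60

Identify coefficients: p = -4, q = -2, r = -4.
Plug into h(y) = y^3 - p y^2 - 4 r y + (4 p r - q^2):
  h(y) = y^3 - (-4) y^2 - 4*(-4) y + (4*(-4)*(-4) - (-2)^2)
       = y^3 + (4) y^2 + (16) y + (60).
Simplifying: h(y) = y^3 + 4*y^2 + 16*y + 60.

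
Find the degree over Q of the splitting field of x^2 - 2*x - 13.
[K:Q] = 2

The discriminant of x^2 + (-2)*x + (-13) is b^2 - 4c = 4 - (-52) = 56. Since 56 is not a perfect square in Q, the polynomial is irreducible over Q. Its two roots generate a degree-2 extension, so [K:Q] = 2.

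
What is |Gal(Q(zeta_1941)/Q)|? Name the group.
|Gal(Q(zeta_1941)/Q)| = phi(1941) = 1292; group ≅ (Z/1941Z)^* ≅ Z/2Z × Z/646Z

The n-th cyclotomic polynomial Φ_1941(x) is the minimal polynomial of zeta_1941 over Q and has degree phi(1941) = 1292. So Q(zeta_1941) is a degree-1292 Galois extension with Galois group (Z/1941Z)^*. By CRT, (Z/1941Z)^* ≅ (Z/3Z)^* × (Z/647Z)^*. Each prime-power unit group is (Z/3Z)^* ≅ Z/2Z; (Z/647Z)^* ≅ Z/646Z. Hence Gal(Q(zeta_1941)/Q) ≅ Z/2Z × Z/646Z.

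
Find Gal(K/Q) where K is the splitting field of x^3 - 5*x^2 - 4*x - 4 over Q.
Gal(K/Q) = S_3 (symmetric group of order 6)

Compute the discriminant of x^3 + (-5)*x^2 + (-4)*x + (-4): Δ = -3216. Since Δ is not a rational square, the Galois group is not contained in A_3; it must be the full S_3 (irreducibility of the cubic rules out anything smaller).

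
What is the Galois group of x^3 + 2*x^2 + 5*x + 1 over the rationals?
Gal(K/Q) = S_3 (symmetric group of order 6)

Compute the discriminant of x^3 + (2)*x^2 + (5)*x + (1): Δ = -279. Since Δ is not a rational square, the Galois group is not contained in A_3; it must be the full S_3 (irreducibility of the cubic rules out anything smaller).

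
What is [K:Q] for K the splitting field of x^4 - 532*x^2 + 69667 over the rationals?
[K:Q] = 4

f factors as (x^2 - 233)(x^2 - 299); the splitting field is K = Q(sqrt(233), sqrt(299)). Since 233, 299, and 69667 are all non-squares in Q, the three subfields Q(sqrt(233)), Q(sqrt(299)), Q(sqrt(69667)) are distinct degree-2 extensions, so [K:Q] = 4 (Klein four Galois group).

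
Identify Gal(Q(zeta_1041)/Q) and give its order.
|Gal(Q(zeta_1041)/Q)| = phi(1041) = 692; group ≅ (Z/1041Z)^* ≅ Z/2Z × Z/346Z

The n-th cyclotomic polynomial Φ_1041(x) is the minimal polynomial of zeta_1041 over Q and has degree phi(1041) = 692. So Q(zeta_1041) is a degree-692 Galois extension with Galois group (Z/1041Z)^*. By CRT, (Z/1041Z)^* ≅ (Z/3Z)^* × (Z/347Z)^*. Each prime-power unit group is (Z/3Z)^* ≅ Z/2Z; (Z/347Z)^* ≅ Z/346Z. Hence Gal(Q(zeta_1041)/Q) ≅ Z/2Z × Z/346Z.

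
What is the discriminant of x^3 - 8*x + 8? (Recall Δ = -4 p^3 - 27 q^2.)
Δ = 320

For a depressed cubic x^3 + p x + q the discriminant is Δ = -4 p^3 - 27 q^2 = -4*(-8)^3 - 27*(8)^2 = 2048 - 1728 = 320.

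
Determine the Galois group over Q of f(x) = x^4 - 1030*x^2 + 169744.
Gal(K/Q) = Z/2Z (cyclic of order 2)

f factors as (x^2 - 206)(x^2 - 824), so the splitting field is K = Q(sqrt(206), sqrt(824)). The squarefree part of 206 is 206 and the squarefree part of 824 is also 206, so sqrt(206) and sqrt(824) are both rational multiples of sqrt(206). Hence Q(sqrt(206)) = Q(sqrt(824)) = Q(sqrt(206)), and the splitting field collapses to a single degree-2 extension with Galois group Z/2Z.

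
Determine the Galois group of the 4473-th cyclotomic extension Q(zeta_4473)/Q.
|Gal(Q(zeta_4473)/Q)| = phi(4473) = 2520; group ≅ (Z/4473Z)^* ≅ Z/6Z × Z/6Z × Z/70Z

The n-th cyclotomic polynomial Φ_4473(x) is the minimal polynomial of zeta_4473 over Q and has degree phi(4473) = 2520. So Q(zeta_4473) is a degree-2520 Galois extension with Galois group (Z/4473Z)^*. By CRT, (Z/4473Z)^* ≅ (Z/9Z)^* × (Z/7Z)^* × (Z/71Z)^*. Each prime-power unit group is (Z/9Z)^* ≅ Z/6Z; (Z/7Z)^* ≅ Z/6Z; (Z/71Z)^* ≅ Z/70Z. Hence Gal(Q(zeta_4473)/Q) ≅ Z/6Z × Z/6Z × Z/70Z.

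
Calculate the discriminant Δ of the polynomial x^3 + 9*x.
Δ = -2916

For a depressed cubic x^3 + p x + q the discriminant is Δ = -4 p^3 - 27 q^2 = -4*(9)^3 - 27*(0)^2 = -2916 - 0 = -2916.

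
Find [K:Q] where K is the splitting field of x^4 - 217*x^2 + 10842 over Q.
[K:Q] = 4

f factors as (x^2 - 139)(x^2 - 78); the splitting field is K = Q(sqrt(139), sqrt(78)). Since 139, 78, and 10842 are all non-squares in Q, the three subfields Q(sqrt(139)), Q(sqrt(78)), Q(sqrt(10842)) are distinct degree-2 extensions, so [K:Q] = 4 (Klein four Galois group).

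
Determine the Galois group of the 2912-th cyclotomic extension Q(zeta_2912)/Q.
|Gal(Q(zeta_2912)/Q)| = phi(2912) = 1152; group ≅ (Z/2912Z)^* ≅ Z/2Z × Z/6Z × Z/8Z × Z/12Z

The n-th cyclotomic polynomial Φ_2912(x) is the minimal polynomial of zeta_2912 over Q and has degree phi(2912) = 1152. So Q(zeta_2912) is a degree-1152 Galois extension with Galois group (Z/2912Z)^*. By CRT, (Z/2912Z)^* ≅ (Z/32Z)^* × (Z/7Z)^* × (Z/13Z)^*. Each prime-power unit group is (Z/32Z)^* ≅ Z/2Z × Z/8Z; (Z/7Z)^* ≅ Z/6Z; (Z/13Z)^* ≅ Z/12Z. Hence Gal(Q(zeta_2912)/Q) ≅ Z/2Z × Z/6Z × Z/8Z × Z/12Z.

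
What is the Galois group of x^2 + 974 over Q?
Gal(K/Q) = Z/2Z (cyclic of order 2)

x^2 + 974 is irreducible over Q since -974 is not a rational square. The splitting field Q(sqrt(-974)) has degree 2 over Q, and its unique nontrivial automorphism is sqrt(-974) ↦ -sqrt(-974). Hence Gal(Q(sqrt(-974))/Q) = Z/2Z.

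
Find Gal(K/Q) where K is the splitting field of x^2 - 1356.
Gal(K/Q) = Z/2Z (cyclic of order 2)

x^2 - 1356 is irreducible over Q since 1356 is not a rational square. The splitting field Q(sqrt(1356)) has degree 2 over Q, and its unique nontrivial automorphism is sqrt(1356) ↦ -sqrt(1356). Hence Gal(Q(sqrt(1356))/Q) = Z/2Z.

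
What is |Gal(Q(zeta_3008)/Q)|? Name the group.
|Gal(Q(zeta_3008)/Q)| = phi(3008) = 1472; group ≅ (Z/3008Z)^* ≅ Z/2Z × Z/16Z × Z/46Z

The n-th cyclotomic polynomial Φ_3008(x) is the minimal polynomial of zeta_3008 over Q and has degree phi(3008) = 1472. So Q(zeta_3008) is a degree-1472 Galois extension with Galois group (Z/3008Z)^*. By CRT, (Z/3008Z)^* ≅ (Z/64Z)^* × (Z/47Z)^*. Each prime-power unit group is (Z/64Z)^* ≅ Z/2Z × Z/16Z; (Z/47Z)^* ≅ Z/46Z. Hence Gal(Q(zeta_3008)/Q) ≅ Z/2Z × Z/16Z × Z/46Z.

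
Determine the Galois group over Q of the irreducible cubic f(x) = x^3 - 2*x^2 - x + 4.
Gal(K/Q) = S_3 (symmetric group of order 6)

Compute the discriminant of x^3 + (-2)*x^2 + (-1)*x + (4): Δ = -152. Since Δ is not a rational square, the Galois group is not contained in A_3; it must be the full S_3 (irreducibility of the cubic rules out anything smaller).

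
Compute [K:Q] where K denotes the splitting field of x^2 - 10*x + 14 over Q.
[K:Q] = 2

The discriminant of x^2 + (-10)*x + (14) is b^2 - 4c = 100 - (56) = 44. Since 44 is not a perfect square in Q, the polynomial is irreducible over Q. Its two roots generate a degree-2 extension, so [K:Q] = 2.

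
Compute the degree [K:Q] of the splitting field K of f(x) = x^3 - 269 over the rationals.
[K:Q] = 6

x^3 - 269 has one real root r = 269^(1/3) and two complex roots r*zeta_3, r*zeta_3^2 where zeta_3 = e^(2*pi*i/3). The splitting field is Q(r, zeta_3). [Q(r):Q] = 3 and [Q(zeta_3):Q] = 2 with gcd = 1, so [Q(r, zeta_3):Q] = 3 * 2 = 6.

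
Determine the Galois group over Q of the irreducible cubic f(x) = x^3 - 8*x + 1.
Gal(K/Q) = S_3 (symmetric group of order 6)

Compute the discriminant of x^3 + (0)*x^2 + (-8)*x + (1): Δ = 2021. Since Δ is not a rational square, the Galois group is not contained in A_3; it must be the full S_3 (irreducibility of the cubic rules out anything smaller).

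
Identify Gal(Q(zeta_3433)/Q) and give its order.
|Gal(Q(zeta_3433)/Q)| = phi(3433) = 3432; group ≅ (Z/3433Z)^* ≅ Z/3432Z

The n-th cyclotomic polynomial Φ_3433(x) is the minimal polynomial of zeta_3433 over Q and has degree phi(3433) = 3432. So Q(zeta_3433) is a degree-3432 Galois extension with Galois group (Z/3433Z)^*. (Z/3433Z)^* is cyclic since 3433 is an odd prime power (or 4). Hence Gal(Q(zeta_3433)/Q) ≅ Z/3432Z.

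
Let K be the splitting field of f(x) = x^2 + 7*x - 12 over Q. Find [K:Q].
[K:Q] = 2

The discriminant of x^2 + (7)*x + (-12) is b^2 - 4c = 49 - (-48) = 97. Since 97 is not a perfect square in Q, the polynomial is irreducible over Q. Its two roots generate a degree-2 extension, so [K:Q] = 2.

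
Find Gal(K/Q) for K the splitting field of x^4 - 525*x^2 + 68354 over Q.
Gal(K/Q) = V_4 (Klein four-group, Z/2Z × Z/2Z)

f factors as (x^2 - 286)(x^2 - 239), so the splitting field is K = Q(sqrt(286), sqrt(239)). The elements 286, 239, 68354 are all non-squares in Q, so sqrt(286) and sqrt(239) generate independent quadratic extensions. Thus [K:Q] = 4 and Gal(K/Q) is generated by the two order-2 automorphisms sqrt(286) ↦ -sqrt(286) and sqrt(239) ↦ -sqrt(239), giving V_4.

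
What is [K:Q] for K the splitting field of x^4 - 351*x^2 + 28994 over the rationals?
[K:Q] = 4

f factors as (x^2 - 218)(x^2 - 133); the splitting field is K = Q(sqrt(218), sqrt(133)). Since 218, 133, and 28994 are all non-squares in Q, the three subfields Q(sqrt(218)), Q(sqrt(133)), Q(sqrt(28994)) are distinct degree-2 extensions, so [K:Q] = 4 (Klein four Galois group).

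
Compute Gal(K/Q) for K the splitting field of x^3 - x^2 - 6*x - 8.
Gal(K/Q) = S_3 (symmetric group of order 6)

Compute the discriminant of x^3 + (-1)*x^2 + (-6)*x + (-8): Δ = -1724. Since Δ is not a rational square, the Galois group is not contained in A_3; it must be the full S_3 (irreducibility of the cubic rules out anything smaller).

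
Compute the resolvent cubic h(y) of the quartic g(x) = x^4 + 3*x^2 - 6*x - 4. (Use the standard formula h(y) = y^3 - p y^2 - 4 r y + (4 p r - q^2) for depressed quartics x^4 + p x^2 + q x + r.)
h(y) = y^3 - 3*y^2 + 16*y - 84

Identify coefficients: p = 3, q = -6, r = -4.
Plug into h(y) = y^3 - p y^2 - 4 r y + (4 p r - q^2):
  h(y) = y^3 - (3) y^2 - 4*(-4) y + (4*(3)*(-4) - (-6)^2)
       = y^3 + (-3) y^2 + (16) y + (-84).
Simplifying: h(y) = y^3 - 3*y^2 + 16*y - 84.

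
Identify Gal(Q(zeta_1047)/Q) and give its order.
|Gal(Q(zeta_1047)/Q)| = phi(1047) = 696; group ≅ (Z/1047Z)^* ≅ Z/2Z × Z/348Z

The n-th cyclotomic polynomial Φ_1047(x) is the minimal polynomial of zeta_1047 over Q and has degree phi(1047) = 696. So Q(zeta_1047) is a degree-696 Galois extension with Galois group (Z/1047Z)^*. By CRT, (Z/1047Z)^* ≅ (Z/3Z)^* × (Z/349Z)^*. Each prime-power unit group is (Z/3Z)^* ≅ Z/2Z; (Z/349Z)^* ≅ Z/348Z. Hence Gal(Q(zeta_1047)/Q) ≅ Z/2Z × Z/348Z.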